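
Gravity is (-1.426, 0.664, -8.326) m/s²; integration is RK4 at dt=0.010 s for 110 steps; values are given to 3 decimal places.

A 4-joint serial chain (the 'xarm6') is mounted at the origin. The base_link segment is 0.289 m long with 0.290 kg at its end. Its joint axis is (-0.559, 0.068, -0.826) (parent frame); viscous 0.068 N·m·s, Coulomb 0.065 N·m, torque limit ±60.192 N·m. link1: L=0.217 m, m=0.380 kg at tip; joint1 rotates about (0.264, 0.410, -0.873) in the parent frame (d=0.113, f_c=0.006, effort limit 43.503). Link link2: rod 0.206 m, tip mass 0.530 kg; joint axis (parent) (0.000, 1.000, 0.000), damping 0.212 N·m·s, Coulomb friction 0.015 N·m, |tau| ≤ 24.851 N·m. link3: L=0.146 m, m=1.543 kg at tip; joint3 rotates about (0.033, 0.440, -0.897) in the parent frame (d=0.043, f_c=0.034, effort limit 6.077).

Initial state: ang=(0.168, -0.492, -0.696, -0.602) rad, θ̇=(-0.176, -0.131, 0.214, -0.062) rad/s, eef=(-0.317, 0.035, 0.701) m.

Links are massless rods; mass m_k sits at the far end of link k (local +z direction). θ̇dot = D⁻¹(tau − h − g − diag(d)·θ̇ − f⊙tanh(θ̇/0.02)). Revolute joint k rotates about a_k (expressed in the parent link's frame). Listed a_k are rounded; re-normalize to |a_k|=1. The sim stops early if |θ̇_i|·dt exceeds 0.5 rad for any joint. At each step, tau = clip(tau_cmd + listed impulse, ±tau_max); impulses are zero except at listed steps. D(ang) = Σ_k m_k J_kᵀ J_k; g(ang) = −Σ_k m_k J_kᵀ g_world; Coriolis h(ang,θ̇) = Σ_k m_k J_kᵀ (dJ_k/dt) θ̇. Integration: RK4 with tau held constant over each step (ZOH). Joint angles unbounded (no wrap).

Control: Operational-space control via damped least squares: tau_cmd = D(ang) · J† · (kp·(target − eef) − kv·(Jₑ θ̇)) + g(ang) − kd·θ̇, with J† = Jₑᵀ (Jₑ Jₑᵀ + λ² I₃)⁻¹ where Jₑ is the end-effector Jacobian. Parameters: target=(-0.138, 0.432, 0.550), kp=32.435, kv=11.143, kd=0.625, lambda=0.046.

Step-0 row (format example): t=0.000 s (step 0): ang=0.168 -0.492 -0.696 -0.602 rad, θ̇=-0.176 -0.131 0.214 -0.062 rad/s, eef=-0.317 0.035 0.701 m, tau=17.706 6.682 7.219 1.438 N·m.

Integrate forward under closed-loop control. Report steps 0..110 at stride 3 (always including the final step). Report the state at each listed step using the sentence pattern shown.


t=0.030 s (step 3): ang=0.169 -0.477 -0.701 -0.598 rad, θ̇=0.216 0.818 -0.577 1.900 rad/s, eef=-0.316 0.037 0.701 m, tau=11.409 4.699 6.672 -0.099 N·m.
t=0.060 s (step 6): ang=0.185 -0.463 -0.710 -0.583 rad, θ̇=2.319 -3.075 6.203 -37.843 rad/s, eef=-0.314 0.050 0.700 m, tau=13.249 7.363 2.936 6.077 N·m.
t=0.090 s (step 9): ang=0.229 -0.446 -0.690 -0.954 rad, θ̇=0.834 2.015 -1.478 1.765 rad/s, eef=-0.307 0.064 0.693 m, tau=2.820 2.168 6.602 -0.504 N·m.
t=0.120 s (step 12): ang=0.267 -0.424 -0.706 -1.013 rad, θ̇=2.647 -0.555 1.511 -22.800 rad/s, eef=-0.303 0.087 0.688 m, tau=4.967 3.567 4.456 6.077 N·m.
t=0.150 s (step 15): ang=0.312 -0.410 -0.716 -1.102 rad, θ̇=0.495 0.847 -1.428 14.135 rad/s, eef=-0.297 0.111 0.682 m, tau=-3.173 1.584 5.369 -6.077 N·m.
t=0.180 s (step 18): ang=0.357 -0.401 -0.724 -1.157 rad, θ̇=2.414 -0.031 0.594 -16.316 rad/s, eef=-0.291 0.137 0.677 m, tau=0.878 2.142 4.184 6.077 N·m.
t=0.210 s (step 21): ang=0.404 -0.392 -0.731 -1.244 rad, θ̇=0.800 0.369 -0.704 9.616 rad/s, eef=-0.283 0.161 0.671 m, tau=-4.600 1.236 4.556 -6.077 N·m.
t=0.240 s (step 24): ang=0.451 -0.385 -0.737 -1.317 rad, θ̇=2.242 0.282 0.031 -13.640 rad/s, eef=-0.274 0.185 0.665 m, tau=-1.375 1.252 4.097 6.077 N·m.
t=0.270 s (step 27): ang=0.493 -0.379 -0.745 -1.342 rad, θ̇=0.615 0.023 -0.420 11.554 rad/s, eef=-0.265 0.209 0.659 m, tau=-6.078 1.013 4.158 -6.077 N·m.
t=0.300 s (step 30): ang=0.532 -0.374 -0.752 -1.333 rad, θ̇=1.921 0.342 -0.029 -11.005 rad/s, eef=-0.257 0.232 0.654 m, tau=-2.614 0.900 3.971 6.077 N·m.
t=0.330 s (step 33): ang=0.565 -0.368 -0.759 -1.293 rad, θ̇=0.315 0.060 -0.560 13.613 rad/s, eef=-0.250 0.254 0.648 m, tau=-6.956 0.774 4.136 -6.077 N·m.
t=0.360 s (step 36): ang=0.596 -0.363 -0.766 -1.253 rad, θ̇=1.738 0.211 0.219 -11.144 rad/s, eef=-0.242 0.274 0.643 m, tau=-2.803 0.920 3.820 6.077 N·m.
t=0.390 s (step 39): ang=0.623 -0.358 -0.773 -1.209 rad, θ̇=0.112 0.161 -0.806 14.176 rad/s, eef=-0.235 0.292 0.638 m, tau=-7.261 0.619 4.255 -6.077 N·m.
t=0.420 s (step 42): ang=0.650 -0.355 -0.779 -1.187 rad, θ̇=1.657 0.070 0.486 -12.665 rad/s, eef=-0.227 0.308 0.633 m, tau=-2.582 1.032 3.733 6.077 N·m.
t=0.450 s (step 45): ang=0.674 -0.351 -0.785 -1.166 rad, θ̇=-0.014 0.181 -0.917 13.943 rad/s, eef=-0.220 0.322 0.628 m, tau=-7.294 0.573 4.369 -6.077 N·m.
t=0.480 s (step 48): ang=0.698 -0.348 -0.790 -1.163 rad, θ̇=1.565 0.010 0.604 -13.531 rad/s, eef=-0.213 0.335 0.623 m, tau=-2.438 1.090 3.752 6.077 N·m.
t=0.510 s (step 51): ang=0.719 -0.345 -0.795 -1.158 rad, θ̇=-0.108 0.138 -0.911 13.487 rad/s, eef=-0.207 0.346 0.618 m, tau=-7.220 0.594 4.439 -6.077 N·m.
t=0.540 s (step 54): ang=0.740 -0.344 -0.799 -1.170 rad, θ̇=1.463 0.024 0.596 -13.869 rad/s, eef=-0.200 0.356 0.613 m, tau=-2.353 1.084 3.827 6.077 N·m.
t=0.570 s (step 57): ang=0.759 -0.342 -0.803 -1.175 rad, θ̇=-0.190 0.052 -0.833 13.099 rad/s, eef=-0.195 0.365 0.608 m, tau=-7.106 0.650 4.465 -6.077 N·m.
t=0.600 s (step 60): ang=0.776 -0.341 -0.807 -1.190 rad, θ̇=1.344 0.069 0.528 -13.660 rad/s, eef=-0.189 0.373 0.604 m, tau=-2.325 1.048 3.916 6.077 N·m.
t=0.630 s (step 63): ang=0.792 -0.339 -0.811 -1.193 rad, θ̇=-0.277 -0.029 -0.758 12.995 rad/s, eef=-0.185 0.380 0.600 m, tau=-6.995 0.705 4.475 -6.077 N·m.
t=0.660 s (step 66): ang=0.807 -0.339 -0.815 -1.204 rad, θ̇=1.228 0.110 0.476 -13.351 rad/s, eef=-0.180 0.386 0.596 m, tau=-2.278 1.022 3.983 6.077 N·m.
t=0.690 s (step 69): ang=0.819 -0.338 -0.819 -1.204 rad, θ̇=-0.360 -0.086 -0.709 13.010 rad/s, eef=-0.176 0.392 0.592 m, tau=-6.879 0.748 4.486 -6.077 N·m.
t=0.720 s (step 72): ang=0.831 -0.337 -0.822 -1.211 rad, θ̇=1.131 0.139 0.456 -13.180 rad/s, eef=-0.173 0.397 0.589 m, tau=-2.191 1.016 4.028 6.077 N·m.
t=0.750 s (step 75): ang=0.841 -0.337 -0.826 -1.209 rad, θ̇=-0.428 -0.127 -0.673 12.986 rad/s, eef=-0.170 0.401 0.586 m, tau=-6.753 0.785 4.498 -6.077 N·m.
t=0.780 s (step 78): ang=0.851 -0.337 -0.829 -1.215 rad, θ̇=1.055 0.162 0.448 -13.122 rad/s, eef=-0.167 0.405 0.583 m, tau=-2.089 1.018 4.062 6.077 N·m.
t=0.810 s (step 81): ang=0.859 -0.336 -0.832 -1.214 rad, θ̇=-0.479 -0.164 -0.637 12.905 rad/s, eef=-0.164 0.409 0.580 m, tau=-6.629 0.820 4.505 -6.077 N·m.
t=0.840 s (step 84): ang=0.867 -0.336 -0.835 -1.221 rad, θ̇=0.993 0.186 0.437 -13.073 rad/s, eef=-0.162 0.412 0.578 m, tau=-2.001 1.016 4.094 6.077 N·m.
t=0.870 s (step 87): ang=0.874 -0.336 -0.838 -1.219 rad, θ̇=-0.520 -0.199 -0.600 12.822 rad/s, eef=-0.160 0.415 0.576 m, tau=-6.519 0.852 4.508 -6.077 N·m.
t=0.900 s (step 90): ang=0.881 -0.336 -0.840 -1.227 rad, θ̇=0.939 0.210 0.422 -12.994 rad/s, eef=-0.158 0.417 0.574 m, tau=-1.934 1.011 4.122 6.077 N·m.
t=0.930 s (step 93): ang=0.886 -0.336 -0.842 -1.225 rad, θ̇=-0.553 -0.230 -0.566 12.771 rad/s, eef=-0.156 0.419 0.572 m, tau=-6.427 0.879 4.508 -6.077 N·m.
t=0.960 s (step 96): ang=0.891 -0.336 -0.844 -1.232 rad, θ̇=0.892 0.232 0.410 -12.905 rad/s, eef=-0.155 0.421 0.570 m, tau=-1.881 1.005 4.145 6.077 N·m.
t=0.990 s (step 99): ang=0.896 -0.337 -0.847 -1.229 rad, θ̇=-0.581 -0.256 -0.539 12.745 rad/s, eef=-0.154 0.423 0.568 m, tau=-6.351 0.900 4.508 -6.077 N·m.
t=1.020 s (step 102): ang=0.900 -0.337 -0.849 -1.235 rad, θ̇=0.854 0.251 0.402 -12.834 rad/s, eef=-0.152 0.425 0.567 m, tau=-1.835 1.000 4.163 6.077 N·m.
t=1.050 s (step 105): ang=0.904 -0.337 -0.851 -1.232 rad, θ̇=-0.604 -0.276 -0.518 12.725 rad/s, eef=-0.151 0.426 0.566 m, tau=-6.287 0.916 4.507 -6.077 N·m.
t=1.080 s (step 108): ang=0.907 -0.337 -0.852 -1.237 rad, θ̇=0.823 0.266 0.398 -12.787 rad/s, eef=-0.151 0.427 0.565 m, tau=-1.795 0.996 4.176 6.077 N·m.
t=1.100 s (step 110): ang=0.909 -0.337 -0.853 -1.238 rad, θ̇=0.814 0.271 0.397 -12.775 rad/s, eef=-0.150 0.428 0.564 m.


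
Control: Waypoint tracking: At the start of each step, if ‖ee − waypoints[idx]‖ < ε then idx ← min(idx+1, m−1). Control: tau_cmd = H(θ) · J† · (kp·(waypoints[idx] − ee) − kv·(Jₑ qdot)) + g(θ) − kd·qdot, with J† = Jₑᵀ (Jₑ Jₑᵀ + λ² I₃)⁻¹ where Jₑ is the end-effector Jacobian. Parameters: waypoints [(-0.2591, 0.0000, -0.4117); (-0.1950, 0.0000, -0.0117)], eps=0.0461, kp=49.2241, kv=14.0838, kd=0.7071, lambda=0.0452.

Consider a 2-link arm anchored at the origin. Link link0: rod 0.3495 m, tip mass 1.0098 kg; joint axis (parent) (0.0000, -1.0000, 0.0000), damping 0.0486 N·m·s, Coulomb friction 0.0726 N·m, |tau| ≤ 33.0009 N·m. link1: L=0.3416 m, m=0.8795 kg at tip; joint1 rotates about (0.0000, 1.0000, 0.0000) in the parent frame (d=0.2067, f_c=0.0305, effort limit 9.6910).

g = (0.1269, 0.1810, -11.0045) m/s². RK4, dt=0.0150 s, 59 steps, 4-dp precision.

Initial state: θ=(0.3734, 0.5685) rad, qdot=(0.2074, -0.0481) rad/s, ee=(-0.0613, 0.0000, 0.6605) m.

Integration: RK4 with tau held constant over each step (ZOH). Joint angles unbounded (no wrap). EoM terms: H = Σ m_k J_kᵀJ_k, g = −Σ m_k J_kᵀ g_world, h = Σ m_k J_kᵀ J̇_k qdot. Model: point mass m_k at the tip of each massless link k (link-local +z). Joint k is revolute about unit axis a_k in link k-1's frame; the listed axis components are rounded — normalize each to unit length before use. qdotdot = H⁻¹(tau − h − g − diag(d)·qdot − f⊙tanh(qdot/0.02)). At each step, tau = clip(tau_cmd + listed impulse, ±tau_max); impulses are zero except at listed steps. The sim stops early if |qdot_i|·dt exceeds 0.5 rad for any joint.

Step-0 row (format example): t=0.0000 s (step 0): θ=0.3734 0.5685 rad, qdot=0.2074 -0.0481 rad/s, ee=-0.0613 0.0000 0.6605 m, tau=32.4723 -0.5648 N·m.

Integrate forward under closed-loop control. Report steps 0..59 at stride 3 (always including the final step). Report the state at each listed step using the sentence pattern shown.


t=0.0450 s (step 3): θ=0.5372 0.8215 rad, qdot=5.3111 7.4043 rad/s, ee=-0.0830 0.0000 0.6282 m, tau=7.3643 -2.4659 N·m.
t=0.0900 s (step 6): θ=0.7883 1.1272 rad, qdot=5.7191 6.1313 rad/s, ee=-0.1343 0.0000 0.5686 m, tau=-2.8346 0.3737 N·m.
t=0.1350 s (step 9): θ=1.0453 1.3760 rad, qdot=5.6873 4.9814 rad/s, ee=-0.1914 0.0000 0.4984 m, tau=-6.3099 1.2435 N·m.
t=0.1800 s (step 12): θ=1.2990 1.5783 rad, qdot=5.5925 4.0353 rad/s, ee=-0.2425 0.0000 0.4222 m, tau=-7.5662 1.4012 N·m.
t=0.2250 s (step 15): θ=1.5483 1.7403 rad, qdot=5.4871 3.1727 rad/s, ee=-0.2842 0.0000 0.3432 m, tau=-8.0339 1.4441 N·m.
t=0.2700 s (step 18): θ=1.7924 1.8644 rad, qdot=5.3520 2.3502 rad/s, ee=-0.3164 0.0000 0.2639 m, tau=-8.1884 1.5843 N·m.
t=0.3150 s (step 21): θ=2.0289 1.9525 rad, qdot=5.1433 1.5726 rad/s, ee=-0.3395 0.0000 0.1860 m, tau=-8.2047 1.8725 N·m.
t=0.3600 s (step 24): θ=2.2536 2.0072 rad, qdot=4.8192 0.8699 rad/s, ee=-0.3544 0.0000 0.1108 m, tau=-8.1393 2.2819 N·m.
t=0.4050 s (step 27): θ=2.4607 2.0327 rad, qdot=4.3645 0.2802 rad/s, ee=-0.3618 0.0000 0.0392 m, tau=-7.9769 2.7430 N·m.
t=0.4500 s (step 30): θ=2.6449 2.0349 rad, qdot=3.8068 -0.1565 rad/s, ee=-0.3622 0.0000 -0.0273 m, tau=-7.6710 3.1499 N·m.
t=0.4950 s (step 33): θ=2.8027 2.0210 rad, qdot=3.2008 -0.4441 rad/s, ee=-0.3568 0.0000 -0.0872 m, tau=-7.1910 3.4534 N·m.
t=0.5400 s (step 36): θ=2.9332 1.9969 rad, qdot=2.6048 -0.6114 rad/s, ee=-0.3474 0.0000 -0.1395 m, tau=-6.5642 3.6511 N·m.
t=0.5850 s (step 39): θ=3.0381 1.9675 rad, qdot=2.0664 -0.6835 rad/s, ee=-0.3358 0.0000 -0.1838 m, tau=-5.8593 3.7425 N·m.
t=0.6300 s (step 42): θ=3.1206 1.9364 rad, qdot=1.6089 -0.6925 rad/s, ee=-0.3237 0.0000 -0.2206 m, tau=-5.1499 3.7553 N·m.
t=0.6750 s (step 45): θ=3.1843 1.9058 rad, qdot=1.2366 -0.6651 rad/s, ee=-0.3122 0.0000 -0.2507 m, tau=-4.4917 3.7213 N·m.
t=0.7200 s (step 48): θ=3.2331 1.8769 rad, qdot=0.9419 -0.6201 rad/s, ee=-0.3018 0.0000 -0.2753 m, tau=-3.9157 3.6656 N·m.
t=0.7650 s (step 51): θ=3.2702 1.8502 rad, qdot=0.7129 -0.5685 rad/s, ee=-0.2929 0.0000 -0.2953 m, tau=-3.4322 3.6040 N·m.
t=0.8100 s (step 54): θ=3.2981 1.8258 rad, qdot=0.5368 -0.5166 rad/s, ee=-0.2855 0.0000 -0.3117 m, tau=-3.0377 3.5451 N·m.
t=0.8550 s (step 57): θ=3.3192 1.8036 rad, qdot=0.4023 -0.4674 rad/s, ee=-0.2793 0.0000 -0.3251 m, tau=-2.7222 3.4926 N·m.
t=0.8850 s (step 59): θ=3.3301 1.7901 rad, qdot=0.3309 -0.4367 rad/s, ee=-0.2759 0.0000 -0.3328 m.


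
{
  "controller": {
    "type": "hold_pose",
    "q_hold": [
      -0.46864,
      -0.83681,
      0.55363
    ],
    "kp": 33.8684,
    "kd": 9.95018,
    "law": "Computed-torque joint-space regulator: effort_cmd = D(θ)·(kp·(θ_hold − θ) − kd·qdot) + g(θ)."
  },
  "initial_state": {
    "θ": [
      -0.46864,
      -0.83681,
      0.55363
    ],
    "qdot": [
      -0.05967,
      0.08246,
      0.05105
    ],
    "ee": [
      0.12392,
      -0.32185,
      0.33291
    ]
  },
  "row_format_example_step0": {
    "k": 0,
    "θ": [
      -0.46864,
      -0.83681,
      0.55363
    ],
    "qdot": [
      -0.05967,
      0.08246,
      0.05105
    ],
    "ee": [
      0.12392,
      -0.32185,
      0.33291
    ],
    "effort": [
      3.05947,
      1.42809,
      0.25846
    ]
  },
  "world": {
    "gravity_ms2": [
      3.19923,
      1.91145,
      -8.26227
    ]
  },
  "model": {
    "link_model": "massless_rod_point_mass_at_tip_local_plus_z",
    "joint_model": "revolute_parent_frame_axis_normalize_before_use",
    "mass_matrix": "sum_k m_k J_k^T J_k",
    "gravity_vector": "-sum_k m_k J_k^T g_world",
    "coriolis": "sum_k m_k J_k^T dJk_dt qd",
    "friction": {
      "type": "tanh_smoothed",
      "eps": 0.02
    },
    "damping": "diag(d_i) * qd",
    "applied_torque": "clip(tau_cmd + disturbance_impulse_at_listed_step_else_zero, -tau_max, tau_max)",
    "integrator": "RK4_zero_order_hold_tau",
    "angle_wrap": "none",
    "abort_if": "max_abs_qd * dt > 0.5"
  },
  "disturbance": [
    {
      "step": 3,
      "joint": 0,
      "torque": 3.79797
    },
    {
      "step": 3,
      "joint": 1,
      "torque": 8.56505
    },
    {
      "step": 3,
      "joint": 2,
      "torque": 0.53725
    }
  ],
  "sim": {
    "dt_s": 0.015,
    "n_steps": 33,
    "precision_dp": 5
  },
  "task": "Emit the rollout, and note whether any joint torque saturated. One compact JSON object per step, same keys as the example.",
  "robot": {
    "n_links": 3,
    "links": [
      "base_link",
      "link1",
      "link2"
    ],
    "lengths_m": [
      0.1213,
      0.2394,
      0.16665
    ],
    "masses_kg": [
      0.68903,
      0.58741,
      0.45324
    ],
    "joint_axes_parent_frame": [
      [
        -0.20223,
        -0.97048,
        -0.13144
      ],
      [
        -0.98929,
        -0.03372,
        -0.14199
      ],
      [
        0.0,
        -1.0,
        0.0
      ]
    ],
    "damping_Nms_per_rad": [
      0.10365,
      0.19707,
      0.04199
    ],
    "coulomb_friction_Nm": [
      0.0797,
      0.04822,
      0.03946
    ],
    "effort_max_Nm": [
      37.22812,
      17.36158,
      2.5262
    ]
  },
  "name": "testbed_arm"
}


{"k":1,"\u03b8":[-0.46924,-0.83581,0.55368],"qdot":[-0.02958,0.05452,-0.00565],"ee":[0.1242,-0.32165,0.3331],"effort":[3.04664,1.44161,0.25795]}
{"k":2,"\u03b8":[-0.46953,-0.83515,0.55342],"qdot":[-0.0155,0.03469,-0.00901],"ee":[0.1244,-0.32152,0.33324],"effort":[3.03683,1.45369,0.25512]}
{"k":3,"\u03b8":[-0.4697,-0.83475,0.55333],"qdot":[-0.00598,0.0195,-0.00877],"ee":[0.1245,-0.32144,0.33333],"effort":[6.8277,10.02884,0.79004]}
{"k":4,"\u03b8":[-0.46984,-0.82517,0.5572],"qdot":[-0.00287,1.24858,0.48201],"ee":[0.12461,-0.31903,0.33624],"effort":[2.44848,0.16427,0.17363]}
{"k":5,"\u03b8":[-0.46955,-0.80827,0.5625],"qdot":[0.03621,1.00848,0.24394],"ee":[0.12481,-0.31474,0.34141],"effort":[2.52484,0.30976,0.18564]}
{"k":6,"\u03b8":[-0.46885,-0.79468,0.56493],"qdot":[0.05364,0.80568,0.08751],"ee":[0.12507,-0.31129,0.34558],"effort":[2.59799,0.44017,0.19598]}
{"k":7,"\u03b8":[-0.46799,-0.7839,0.56542],"qdot":[0.05436,0.63508,0.01125],"ee":[0.12537,-0.30855,0.34889],"effort":[2.66412,0.55702,0.20296]}
{"k":8,"\u03b8":[-0.46724,-0.77546,0.5654],"qdot":[0.03986,0.49302,0.01291],"ee":[0.12564,-0.30639,0.35148],"effort":[2.7234,0.66153,0.20554]}
{"k":9,"\u03b8":[-0.46669,-0.769,0.5654],"qdot":[0.02695,0.37152,0.01509],"ee":[0.12584,-0.30473,0.35344],"effort":[2.77601,0.75496,0.20812]}
{"k":10,"\u03b8":[-0.46631,-0.76423,0.56541],"qdot":[0.0167,0.2676,0.01516],"ee":[0.12599,-0.30349,0.35488],"effort":[2.82165,0.83853,0.21061]}
{"k":11,"\u03b8":[-0.46606,-0.7609,0.56539],"qdot":[0.00975,0.17874,0.01211],"ee":[0.12611,-0.30262,0.35588],"effort":[2.86,0.91333,0.21289]}
{"k":12,"\u03b8":[-0.4659,-0.7588,0.56531],"qdot":[0.00538,0.10313,0.00734],"ee":[0.12619,-0.30208,0.35651],"effort":[2.89187,0.98032,0.21492]}
{"k":13,"\u03b8":[-0.46579,-0.75775,0.56517],"qdot":[0.00254,0.03942,0.00228],"ee":[0.12623,-0.30181,0.35683],"effort":[2.91855,1.04022,0.21676]}
{"k":14,"\u03b8":[-0.46573,-0.75756,0.56503],"qdot":[-0.0013,-0.00945,0.00305],"ee":[0.12624,-0.30176,0.35689],"effort":[2.94082,1.08992,0.21827]}
{"k":15,"\u03b8":[-0.46573,-0.75796,0.56489],"qdot":[-0.00546,-0.04089,0.00394],"ee":[0.12624,-0.30187,0.35678],"effort":[2.95831,1.12521,0.2199]}
{"k":16,"\u03b8":[-0.46578,-0.75878,0.56474],"qdot":[-0.00767,-0.06581,0.00162],"ee":[0.12624,-0.30209,0.35653],"effort":[2.97215,1.15549,0.22146]}
{"k":17,"\u03b8":[-0.46586,-0.75993,0.56459],"qdot":[-0.00922,-0.08604,0.00131],"ee":[0.12622,-0.3024,0.35619],"effort":[2.9832,1.18254,0.22264]}
{"k":18,"\u03b8":[-0.46596,-0.76136,0.56443],"qdot":[-0.01007,-0.1023,0.00053],"ee":[0.1262,-0.30277,0.35576],"effort":[2.99226,1.20678,0.22372]}
{"k":19,"\u03b8":[-0.46607,-0.763,0.56427],"qdot":[-0.01071,-0.11504,0.00095],"ee":[0.12616,-0.30321,0.35527],"effort":[2.99962,1.2285,0.2246]}
{"k":20,"\u03b8":[-0.46619,-0.76481,0.56411],"qdot":[-0.01092,-0.12481,5e-05],"ee":[0.12612,-0.30368,0.35473],"effort":[3.00584,1.24797,0.22555]}
{"k":21,"\u03b8":[-0.46631,-0.76675,0.56396],"qdot":[-0.01126,-0.13192,0.00126],"ee":[0.12607,-0.30419,0.35415],"effort":[3.01079,1.26543,0.22627]}
{"k":22,"\u03b8":[-0.46643,-0.76878,0.56379],"qdot":[-0.01111,-0.13693,-0.00038],"ee":[0.12602,-0.30472,0.35354],"effort":[3.01515,1.28108,0.2272]}
{"k":23,"\u03b8":[-0.46656,-0.77087,0.56365],"qdot":[-0.01144,-0.13991,0.00215],"ee":[0.12596,-0.30526,0.35291],"effort":[3.01834,1.29511,0.22773]}
{"k":24,"\u03b8":[-0.46668,-0.773,0.56347],"qdot":[-0.01099,-0.14149,-0.00076],"ee":[0.12589,-0.30581,0.35228],"effort":[3.02146,1.30769,0.22873]}
{"k":25,"\u03b8":[-0.46681,-0.77513,0.56335],"qdot":[-0.01142,-0.14151,0.00326],"ee":[0.12583,-0.30637,0.35163],"effort":[3.02333,1.31896,0.22908]}
{"k":26,"\u03b8":[-0.46693,-0.77726,0.56317],"qdot":[-0.01079,-0.14069,-0.00058],"ee":[0.12576,-0.30692,0.35099],"effort":[3.02555,1.32909,0.23011]}
{"k":27,"\u03b8":[-0.46706,-0.77937,0.56304],"qdot":[-0.01117,-0.13869,0.00328],"ee":[0.1257,-0.30746,0.35036],"effort":[3.02661,1.33815,0.23043]}
{"k":28,"\u03b8":[-0.46716,-0.78145,0.56287],"qdot":[-0.01053,-0.13621,-0.00031],"ee":[0.12563,-0.30799,0.34973],"effort":[3.02809,1.34629,0.23139]}
{"k":29,"\u03b8":[-0.46729,-0.78348,0.56274],"qdot":[-0.01083,-0.13289,0.00314],"ee":[0.12557,-0.30851,0.34912],"effort":[3.02861,1.35358,0.23171]}
{"k":30,"\u03b8":[-0.46739,-0.78546,0.56256],"qdot":[-0.01023,-0.12933,-4e-05],"ee":[0.12551,-0.30902,0.34852],"effort":[3.02953,1.36013,0.2326]}
{"k":31,"\u03b8":[-0.46751,-0.78738,0.56243],"qdot":[-0.01048,-0.12518,0.00303],"ee":[0.12545,-0.30951,0.34794],"effort":[3.02967,1.366,0.23291]}
{"k":32,"\u03b8":[-0.46761,-0.78924,0.56226],"qdot":[-0.00991,-0.12098,0.00026],"ee":[0.12539,-0.30998,0.34737],"effort":[3.03019,1.37127,0.23372]}
{"k":33,"\u03b8":[-0.46771,-0.79103,0.56212],"qdot":[-0.01011,-0.11638,0.0029],"ee":[0.12534,-0.31044,0.34683]}
{"summary": "any joint saturated: no"}


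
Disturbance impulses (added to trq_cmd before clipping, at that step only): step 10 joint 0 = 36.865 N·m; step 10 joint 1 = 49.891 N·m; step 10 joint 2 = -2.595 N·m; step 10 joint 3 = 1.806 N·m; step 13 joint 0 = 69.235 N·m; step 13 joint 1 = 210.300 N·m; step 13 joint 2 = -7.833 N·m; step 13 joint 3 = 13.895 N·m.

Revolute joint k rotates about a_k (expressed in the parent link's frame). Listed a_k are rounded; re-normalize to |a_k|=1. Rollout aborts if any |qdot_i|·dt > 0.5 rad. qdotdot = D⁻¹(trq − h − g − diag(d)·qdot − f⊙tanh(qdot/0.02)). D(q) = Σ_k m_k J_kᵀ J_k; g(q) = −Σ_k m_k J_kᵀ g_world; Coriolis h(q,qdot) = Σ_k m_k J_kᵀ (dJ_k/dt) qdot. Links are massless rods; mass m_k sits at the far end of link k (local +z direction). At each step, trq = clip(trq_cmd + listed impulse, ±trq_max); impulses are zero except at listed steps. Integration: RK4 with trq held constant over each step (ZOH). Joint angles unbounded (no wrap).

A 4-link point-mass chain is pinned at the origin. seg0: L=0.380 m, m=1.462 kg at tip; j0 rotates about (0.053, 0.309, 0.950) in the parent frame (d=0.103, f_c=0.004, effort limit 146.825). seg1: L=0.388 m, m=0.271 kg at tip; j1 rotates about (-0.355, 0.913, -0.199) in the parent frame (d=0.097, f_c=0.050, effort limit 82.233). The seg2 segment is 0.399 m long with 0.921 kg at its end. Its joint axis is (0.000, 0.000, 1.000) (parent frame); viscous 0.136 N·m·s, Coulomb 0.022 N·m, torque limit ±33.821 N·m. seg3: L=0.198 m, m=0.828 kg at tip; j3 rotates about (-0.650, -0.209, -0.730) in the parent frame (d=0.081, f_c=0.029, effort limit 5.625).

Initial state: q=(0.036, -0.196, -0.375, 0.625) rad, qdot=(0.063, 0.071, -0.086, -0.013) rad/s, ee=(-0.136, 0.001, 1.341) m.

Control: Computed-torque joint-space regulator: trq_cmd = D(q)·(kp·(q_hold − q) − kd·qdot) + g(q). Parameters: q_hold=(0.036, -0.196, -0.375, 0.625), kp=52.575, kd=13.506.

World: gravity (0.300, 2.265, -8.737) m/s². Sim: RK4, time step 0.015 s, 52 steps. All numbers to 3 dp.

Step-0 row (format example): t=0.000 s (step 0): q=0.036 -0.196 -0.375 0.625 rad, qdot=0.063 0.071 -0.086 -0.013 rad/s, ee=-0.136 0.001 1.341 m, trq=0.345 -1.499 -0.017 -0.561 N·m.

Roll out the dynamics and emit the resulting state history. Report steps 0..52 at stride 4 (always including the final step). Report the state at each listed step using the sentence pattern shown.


t=0.060 s (step 4): q=0.039 -0.193 -0.375 0.625 rad, qdot=0.025 0.023 -0.029 -0.001 rad/s, ee=-0.133 0.001 1.341 m, trq=0.727 -0.665 -0.056 -0.523 N·m.
t=0.120 s (step 8): q=0.040 -0.193 -0.375 0.626 rad, qdot=0.002 0.001 -0.025 -0.004 rad/s, ee=-0.132 0.001 1.341 m, trq=0.948 -0.202 -0.077 -0.502 N·m.
t=0.180 s (step 12): q=0.069 -0.193 -0.356 0.658 rad, qdot=1.075 -0.001 0.190 0.981 rad/s, ee=-0.119 -0.000 1.341 m, trq=-5.567 -8.828 0.441 -0.776 N·m.
t=0.240 s (step 16): q=0.194 -0.212 -0.476 0.908 rad, qdot=1.958 -0.315 -1.329 3.632 rad/s, ee=-0.054 -0.005 1.332 m, trq=-13.162 -16.942 1.542 -1.792 N·m.
t=0.300 s (step 20): q=0.257 -0.221 -0.508 0.995 rad, qdot=0.324 -0.033 -0.031 0.054 rad/s, ee=-0.024 -0.010 1.328 m, trq=-6.249 -8.259 0.700 -1.139 N·m.
t=0.360 s (step 24): q=0.252 -0.221 -0.502 0.974 rad, qdot=-0.382 0.019 0.168 -0.554 rad/s, ee=-0.028 -0.011 1.329 m, trq=-2.310 -3.699 0.228 -0.825 N·m.
t=0.420 s (step 28): q=0.221 -0.220 -0.491 0.938 rad, qdot=-0.606 0.017 0.169 -0.618 rad/s, ee=-0.045 -0.010 1.331 m, trq=-0.196 -1.150 -0.007 -0.669 N·m.
t=0.480 s (step 32): q=0.184 -0.219 -0.482 0.903 rad, qdot=-0.610 0.010 0.132 -0.560 rad/s, ee=-0.063 -0.008 1.332 m, trq=0.865 0.165 -0.114 -0.592 N·m.
t=0.540 s (step 36): q=0.149 -0.218 -0.475 0.871 rad, qdot=-0.528 0.009 0.101 -0.479 rad/s, ee=-0.081 -0.006 1.333 m, trq=1.348 0.740 -0.156 -0.557 N·m.
t=0.600 s (step 40): q=0.121 -0.218 -0.470 0.845 rad, qdot=-0.425 0.012 0.078 -0.402 rad/s, ee=-0.095 -0.004 1.333 m, trq=1.526 0.914 -0.167 -0.544 N·m.
t=0.660 s (step 44): q=0.098 -0.217 -0.466 0.823 rad, qdot=-0.327 0.016 0.060 -0.336 rad/s, ee=-0.106 -0.001 1.334 m, trq=1.553 0.895 -0.163 -0.541 N·m.
t=0.720 s (step 48): q=0.081 -0.216 -0.463 0.805 rad, qdot=-0.243 0.019 0.046 -0.281 rad/s, ee=-0.114 0.000 1.334 m, trq=1.513 0.799 -0.154 -0.540 N·m.
t=0.780 s (step 52): q=0.069 -0.215 -0.460 0.789 rad, qdot=-0.177 0.020 0.036 -0.237 rad/s, ee=-0.119 0.002 1.334 m.


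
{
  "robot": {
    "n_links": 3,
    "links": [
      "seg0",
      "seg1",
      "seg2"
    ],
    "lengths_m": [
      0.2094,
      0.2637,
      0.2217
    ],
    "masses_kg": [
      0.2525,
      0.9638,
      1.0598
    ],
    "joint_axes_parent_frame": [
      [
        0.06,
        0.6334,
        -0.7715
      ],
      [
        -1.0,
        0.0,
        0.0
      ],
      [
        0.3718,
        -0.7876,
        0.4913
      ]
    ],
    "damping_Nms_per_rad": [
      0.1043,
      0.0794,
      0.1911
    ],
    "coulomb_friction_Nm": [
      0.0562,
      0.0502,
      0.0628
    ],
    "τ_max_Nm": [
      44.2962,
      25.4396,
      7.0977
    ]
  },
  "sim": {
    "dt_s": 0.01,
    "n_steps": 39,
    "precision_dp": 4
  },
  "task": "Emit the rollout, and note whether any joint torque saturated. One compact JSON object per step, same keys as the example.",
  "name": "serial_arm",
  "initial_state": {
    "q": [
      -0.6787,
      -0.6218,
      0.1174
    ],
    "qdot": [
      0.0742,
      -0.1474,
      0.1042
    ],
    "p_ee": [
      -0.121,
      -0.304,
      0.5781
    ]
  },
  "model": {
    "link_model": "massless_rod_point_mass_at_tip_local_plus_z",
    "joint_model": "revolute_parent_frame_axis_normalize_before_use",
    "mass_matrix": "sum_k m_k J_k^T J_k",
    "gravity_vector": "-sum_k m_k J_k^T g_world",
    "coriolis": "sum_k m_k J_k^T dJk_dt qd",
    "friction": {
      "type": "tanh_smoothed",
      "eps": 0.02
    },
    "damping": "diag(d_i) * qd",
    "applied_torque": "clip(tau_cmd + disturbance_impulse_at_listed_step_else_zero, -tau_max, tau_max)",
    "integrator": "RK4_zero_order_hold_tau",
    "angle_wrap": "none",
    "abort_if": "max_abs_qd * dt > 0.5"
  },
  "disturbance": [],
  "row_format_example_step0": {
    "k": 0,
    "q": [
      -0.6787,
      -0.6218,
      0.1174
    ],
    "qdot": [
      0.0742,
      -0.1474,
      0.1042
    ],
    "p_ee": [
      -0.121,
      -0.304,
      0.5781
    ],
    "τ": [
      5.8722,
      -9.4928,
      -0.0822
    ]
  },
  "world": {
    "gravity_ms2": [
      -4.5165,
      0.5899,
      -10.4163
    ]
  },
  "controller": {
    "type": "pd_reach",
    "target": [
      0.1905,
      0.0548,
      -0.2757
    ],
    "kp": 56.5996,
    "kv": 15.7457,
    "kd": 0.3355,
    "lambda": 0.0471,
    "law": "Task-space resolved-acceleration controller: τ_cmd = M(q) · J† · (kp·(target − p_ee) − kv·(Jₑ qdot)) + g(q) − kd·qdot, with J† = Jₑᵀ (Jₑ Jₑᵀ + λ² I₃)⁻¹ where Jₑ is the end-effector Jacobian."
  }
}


{"k":1,"q":[-0.6733,-0.6241,0.1222],"qdot":[1.0034,-0.3177,0.8392],"p_ee":[-0.12,-0.305,0.5773],"\u03c4":[5.5021,-7.6824,-0.5292]}
{"k":2,"q":[-0.6595,-0.6281,0.1329],"qdot":[1.7467,-0.4874,1.2823],"p_ee":[-0.1178,-0.3069,0.576],"\u03c4":[5.3155,-6.1167,-0.7817]}
{"k":3,"q":[-0.6385,-0.6337,0.1474],"qdot":[2.4549,-0.6323,1.6077],"p_ee":[-0.1146,-0.3094,0.5741],"\u03c4":[5.2137,-4.7811,-0.9356]}
{"k":4,"q":[-0.6103,-0.6406,0.1649],"qdot":[3.1968,-0.7471,1.8834],"p_ee":[-0.1106,-0.3123,0.5719],"\u03c4":[5.1454,-3.6513,-1.0313]}
{"k":5,"q":[-0.5743,-0.6485,0.185],"qdot":[4.0043,-0.8346,2.1315],"p_ee":[-0.1058,-0.3155,0.5692],"\u03c4":[5.0781,-2.7053,-1.0851]}
{"k":6,"q":[-0.5299,-0.6571,0.2075],"qdot":[4.89,-0.9007,2.3536],"p_ee":[-0.1005,-0.3189,0.5663],"\u03c4":[4.9867,-1.9258,-1.1031]}
{"k":7,"q":[-0.4763,-0.6664,0.2321],"qdot":[5.8541,-0.9518,2.5414],"p_ee":[-0.0947,-0.3225,0.563],"\u03c4":[4.8503,-1.2997,-1.0876]}
{"k":8,"q":[-0.4126,-0.6761,0.2582],"qdot":[6.8871,-0.9945,2.6833],"p_ee":[-0.0887,-0.326,0.5593],"\u03c4":[4.653,-0.8152,-1.0399]}
{"k":9,"q":[-0.3384,-0.6862,0.2856],"qdot":[7.9715,-1.0338,2.7679],"p_ee":[-0.0824,-0.3296,0.5554],"\u03c4":[4.385,-0.4593,-0.9622]}
{"k":10,"q":[-0.2533,-0.6968,0.3134],"qdot":[9.0828,-1.0735,2.787],"p_ee":[-0.0761,-0.3331,0.5511],"\u03c4":[4.0446,-0.2155,-0.8582]}
{"k":11,"q":[-0.157,-0.7077,0.341],"qdot":[10.1922,-1.1152,2.7373],"p_ee":[-0.07,-0.3364,0.5466],"\u03c4":[3.6367,-0.0637,-0.7333]}
{"k":12,"q":[-0.0498,-0.7191,0.3678],"qdot":[11.2679,-1.1588,2.6218],"p_ee":[-0.0642,-0.3397,0.5419],"\u03c4":[3.1722,0.0197,-0.5939]}
{"k":13,"q":[0.0678,-0.7309,0.3932],"qdot":[12.276,-1.203,2.4483],"p_ee":[-0.0587,-0.3428,0.537],"\u03c4":[2.6643,0.0605,-0.446]}
{"k":14,"q":[0.195,-0.7431,0.4166],"qdot":[13.1818,-1.2458,2.2286],"p_ee":[-0.0539,-0.3457,0.5321],"\u03c4":[2.1269,0.0851,-0.2946]}
{"k":15,"q":[0.3306,-0.7558,0.4376],"qdot":[13.9498,-1.2856,1.9755],"p_ee":[-0.0497,-0.3484,0.5272],"\u03c4":[1.5731,0.119,-0.1423]}
{"k":16,"q":[0.473,-0.7688,0.4559],"qdot":[14.5445,-1.3214,1.7021],"p_ee":[-0.0462,-0.3508,0.5225],"\u03c4":[1.0157,0.1858,0.0103]}
{"k":17,"q":[0.6203,-0.7822,0.4715],"qdot":[14.9316,-1.3525,1.4198],"p_ee":[-0.0435,-0.3528,0.518],"\u03c4":[0.4678,0.3056,0.1638]}
{"k":18,"q":[0.7703,-0.7959,0.4843],"qdot":[15.0803,-1.3787,1.1395],"p_ee":[-0.0416,-0.3544,0.5138],"\u03c4":[-0.0555,0.494,0.3191]}
{"k":19,"q":[0.9205,-0.8097,0.4943],"qdot":[14.9662,-1.3992,0.8714],"p_ee":[-0.0404,-0.3556,0.5101],"\u03c4":[-0.5372,0.7607,0.4758]}
{"k":20,"q":[1.0682,-0.8238,0.5018],"qdot":[14.5743,-1.4126,0.627],"p_ee":[-0.0399,-0.3561,0.5068],"\u03c4":[-0.9581,1.1087,0.6307]}
{"k":21,"q":[1.2106,-0.8379,0.5071],"qdot":[13.9032,-1.416,0.42],"p_ee":[-0.0399,-0.3561,0.5041],"\u03c4":[-1.2991,1.5332,0.7775]}
{"k":22,"q":[1.345,-0.852,0.5105],"qdot":[12.9681,-1.4058,0.266],"p_ee":[-0.0404,-0.3556,0.5019],"\u03c4":[-1.5441,2.021,0.9075]}
{"k":23,"q":[1.4689,-0.8659,0.5127],"qdot":[11.8033,-1.3775,0.1816],"p_ee":[-0.0413,-0.3544,0.5002],"\u03c4":[-1.6838,2.5513,1.0108]}
{"k":24,"q":[1.5803,-0.8794,0.5145],"qdot":[10.4625,-1.3273,0.1812],"p_ee":[-0.0425,-0.3525,0.499],"\u03c4":[-1.7184,3.0981,1.0789]}
{"k":25,"q":[1.6778,-0.8923,0.5168],"qdot":[9.0148,-1.2524,0.2734],"p_ee":[-0.0439,-0.3501,0.4983],"\u03c4":[-1.6595,3.6333,1.1068]}
{"k":26,"q":[1.7606,-0.9043,0.5204],"qdot":[7.5375,-1.1517,0.4581],"p_ee":[-0.0455,-0.347,0.4979],"\u03c4":[-1.5284,4.132,1.0948]}
{"k":27,"q":[1.8288,-0.9152,0.5263],"qdot":[6.1057,-1.0264,0.7253],"p_ee":[-0.047,-0.3434,0.4978],"\u03c4":[-1.3522,4.5767,1.0484]}
{"k":28,"q":[1.8832,-0.9248,0.5351],"qdot":[4.7813,-0.8789,1.0578],"p_ee":[-0.0484,-0.3393,0.498],"\u03c4":[-1.1585,4.9591,0.9773]}
{"k":29,"q":[1.9252,-0.9327,0.5475],"qdot":[3.6051,-0.7126,1.4346],"p_ee":[-0.0497,-0.3347,0.4983],"\u03c4":[-0.9709,5.2806,0.8923]}
{"k":30,"q":[1.9561,-0.939,0.5639],"qdot":[2.5945,-0.5308,1.8361],"p_ee":[-0.0508,-0.3298,0.4986],"\u03c4":[-0.806,5.5503,0.8035]}
{"k":31,"q":[1.9778,-0.9433,0.5843],"qdot":[1.7462,-0.3358,2.2476],"p_ee":[-0.0515,-0.3246,0.499],"\u03c4":[-0.6729,5.7815,0.7178]}
{"k":32,"q":[1.9917,-0.9456,0.6088],"qdot":[1.0426,-0.1285,2.6608],"p_ee":[-0.052,-0.3191,0.4993],"\u03c4":[-0.5749,5.9884,0.6393]}
{"k":33,"q":[1.9992,-0.9458,0.6374],"qdot":[0.4616,0.0898,3.0705],"p_ee":[-0.0522,-0.3135,0.4995],"\u03c4":[-0.5112,6.1866,0.5696]}
{"k":34,"q":[2.0013,-0.9438,0.6701],"qdot":[-0.0067,0.3164,3.471],"p_ee":[-0.052,-0.3078,0.4995],"\u03c4":[-0.4846,6.3885,0.5098]}
{"k":35,"q":[1.9995,-0.9395,0.7068],"qdot":[-0.3493,0.5524,3.8664],"p_ee":[-0.0514,-0.3019,0.4994],"\u03c4":[-0.5081,6.5747,0.4581]}
{"k":36,"q":[1.9944,-0.9327,0.7475],"qdot":[-0.6623,0.8093,4.2762],"p_ee":[-0.0505,-0.296,0.499],"\u03c4":[-0.547,6.7667,0.4065]}
{"k":37,"q":[1.9863,-0.9232,0.7924],"qdot":[-0.9504,1.089,4.7017],"p_ee":[-0.0491,-0.2901,0.4983],"\u03c4":[-0.5997,6.9533,0.3543]}
{"k":38,"q":[1.9754,-0.9108,0.8416],"qdot":[-1.2108,1.3917,5.1412],"p_ee":[-0.0474,-0.2842,0.4973],"\u03c4":[-0.6651,7.1165,0.3012]}
{"k":39,"q":[1.9621,-0.8953,0.8952],"qdot":[-1.4385,1.716,5.5914],"p_ee":[-0.0453,-0.2783,0.4958]}
{"summary": "any joint saturated: no"}


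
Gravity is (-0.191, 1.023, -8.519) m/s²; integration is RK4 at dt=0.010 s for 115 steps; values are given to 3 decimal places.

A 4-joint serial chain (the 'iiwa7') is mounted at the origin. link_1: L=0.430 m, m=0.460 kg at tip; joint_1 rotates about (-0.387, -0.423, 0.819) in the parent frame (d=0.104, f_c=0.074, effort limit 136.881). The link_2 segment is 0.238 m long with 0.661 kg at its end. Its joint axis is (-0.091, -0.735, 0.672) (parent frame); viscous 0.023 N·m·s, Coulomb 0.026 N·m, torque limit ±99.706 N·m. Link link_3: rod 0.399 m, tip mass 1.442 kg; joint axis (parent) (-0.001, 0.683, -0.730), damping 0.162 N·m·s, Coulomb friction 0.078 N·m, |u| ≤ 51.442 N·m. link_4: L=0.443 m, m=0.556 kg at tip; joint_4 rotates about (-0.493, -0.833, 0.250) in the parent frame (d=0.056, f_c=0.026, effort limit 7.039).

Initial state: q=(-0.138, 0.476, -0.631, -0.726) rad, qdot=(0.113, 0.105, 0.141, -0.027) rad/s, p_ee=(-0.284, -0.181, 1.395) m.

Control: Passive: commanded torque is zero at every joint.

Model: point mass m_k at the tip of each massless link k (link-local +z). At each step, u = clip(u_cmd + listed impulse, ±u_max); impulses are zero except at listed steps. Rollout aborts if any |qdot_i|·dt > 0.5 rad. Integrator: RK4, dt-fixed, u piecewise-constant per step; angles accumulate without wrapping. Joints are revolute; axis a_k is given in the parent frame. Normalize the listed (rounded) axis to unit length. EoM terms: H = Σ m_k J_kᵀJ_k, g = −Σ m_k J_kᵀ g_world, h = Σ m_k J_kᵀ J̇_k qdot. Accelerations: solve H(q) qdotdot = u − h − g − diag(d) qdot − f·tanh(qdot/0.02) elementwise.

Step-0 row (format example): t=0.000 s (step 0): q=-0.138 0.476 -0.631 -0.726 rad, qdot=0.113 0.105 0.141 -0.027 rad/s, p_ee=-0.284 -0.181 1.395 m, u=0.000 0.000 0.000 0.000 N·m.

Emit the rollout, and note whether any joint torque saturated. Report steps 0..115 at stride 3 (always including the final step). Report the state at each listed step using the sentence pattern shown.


t=0.030 s (step 3): q=-0.134 0.480 -0.633 -0.736 rad, qdot=0.145 0.271 -0.187 -0.596 rad/s, p_ee=-0.285 -0.180 1.394 m, u=0.000 0.000 0.000 0.000 N·m.
t=0.060 s (step 6): q=-0.130 0.493 -0.641 -0.761 rad, qdot=0.125 0.600 -0.280 -1.118 rad/s, p_ee=-0.287 -0.180 1.389 m, u=0.000 0.000 0.000 0.000 N·m.
t=0.090 s (step 9): q=-0.126 0.517 -0.649 -0.802 rad, qdot=0.091 0.998 -0.272 -1.616 rad/s, p_ee=-0.289 -0.180 1.382 m, u=0.000 0.000 0.000 0.000 N·m.
t=0.120 s (step 12): q=-0.124 0.554 -0.656 -0.858 rad, qdot=0.051 1.459 -0.165 -2.091 rad/s, p_ee=-0.291 -0.181 1.372 m, u=0.000 0.000 0.000 0.000 N·m.
t=0.150 s (step 15): q=-0.123 0.605 -0.658 -0.928 rad, qdot=0.026 1.945 -0.000 -2.545 rad/s, p_ee=-0.294 -0.182 1.358 m, u=0.000 0.000 0.000 0.000 N·m.
t=0.180 s (step 18): q=-0.122 0.670 -0.657 -1.011 rad, qdot=0.061 2.352 0.074 -2.997 rad/s, p_ee=-0.297 -0.182 1.340 m, u=0.000 0.000 0.000 0.000 N·m.
t=0.210 s (step 21): q=-0.119 0.747 -0.652 -1.107 rad, qdot=0.112 2.853 0.334 -3.397 rad/s, p_ee=-0.301 -0.181 1.317 m, u=0.000 0.000 0.000 0.000 N·m.
t=0.240 s (step 24): q=-0.115 0.841 -0.635 -1.214 rad, qdot=0.219 3.423 0.785 -3.734 rad/s, p_ee=-0.305 -0.179 1.288 m, u=0.000 0.000 0.000 0.000 N·m.
t=0.270 s (step 27): q=-0.105 0.953 -0.603 -1.330 rad, qdot=0.442 4.020 1.417 -3.994 rad/s, p_ee=-0.310 -0.176 1.254 m, u=0.000 0.000 0.000 0.000 N·m.
t=0.300 s (step 30): q=-0.086 1.083 -0.548 -1.453 rad, qdot=0.861 4.624 2.264 -4.160 rad/s, p_ee=-0.316 -0.172 1.213 m, u=0.000 0.000 0.000 0.000 N·m.
t=0.330 s (step 33): q=-0.050 1.230 -0.464 -1.579 rad, qdot=1.586 5.229 3.407 -4.200 rad/s, p_ee=-0.322 -0.169 1.165 m, u=0.000 0.000 0.000 0.000 N·m.
t=0.360 s (step 36): q=0.013 1.396 -0.340 -1.703 rad, qdot=2.752 5.833 4.946 -4.063 rad/s, p_ee=-0.329 -0.167 1.112 m, u=0.000 0.000 0.000 0.000 N·m.
t=0.390 s (step 39): q=0.120 1.580 -0.164 -1.820 rad, qdot=4.436 6.372 6.783 -3.708 rad/s, p_ee=-0.334 -0.167 1.054 m, u=0.000 0.000 0.000 0.000 N·m.
t=0.420 s (step 42): q=0.281 1.774 0.059 -1.925 rad, qdot=6.171 6.442 7.676 -3.350 rad/s, p_ee=-0.335 -0.170 0.996 m, u=0.000 0.000 0.000 0.000 N·m.
t=0.450 s (step 45): q=0.475 1.953 0.259 -2.029 rad, qdot=6.452 5.266 5.039 -3.752 rad/s, p_ee=-0.332 -0.169 0.940 m, u=0.000 0.000 0.000 0.000 N·m.
t=0.480 s (step 48): q=0.653 2.084 0.341 -2.157 rad, qdot=5.294 3.461 0.394 -4.782 rad/s, p_ee=-0.327 -0.161 0.884 m, u=0.000 0.000 0.000 0.000 N·m.
t=0.510 s (step 51): q=0.793 2.167 0.298 -2.312 rad, qdot=4.063 2.202 -3.051 -5.514 rad/s, p_ee=-0.321 -0.150 0.826 m, u=0.000 0.000 0.000 0.000 N·m.
t=0.540 s (step 54): q=0.897 2.223 0.172 -2.483 rad, qdot=2.890 1.666 -5.058 -5.748 rad/s, p_ee=-0.309 -0.140 0.768 m, u=0.000 0.000 0.000 0.000 N·m.
t=0.570 s (step 57): q=0.968 2.278 0.015 -2.651 rad, qdot=1.861 2.185 -5.081 -5.350 rad/s, p_ee=-0.290 -0.131 0.719 m, u=0.000 0.000 0.000 0.000 N·m.
t=0.600 s (step 60): q=1.010 2.362 -0.118 -2.799 rad, qdot=0.937 3.464 -3.637 -4.534 rad/s, p_ee=-0.261 -0.121 0.682 m, u=0.000 0.000 0.000 0.000 N·m.
t=0.630 s (step 63): q=1.023 2.486 -0.203 -2.923 rad, qdot=-0.042 4.780 -2.098 -3.719 rad/s, p_ee=-0.226 -0.107 0.659 m, u=0.000 0.000 0.000 0.000 N·m.
t=0.660 s (step 66): q=1.008 2.647 -0.247 -3.024 rad, qdot=-1.008 5.867 -0.922 -3.080 rad/s, p_ee=-0.186 -0.091 0.648 m, u=0.000 0.000 0.000 0.000 N·m.
t=0.690 s (step 69): q=0.964 2.836 -0.262 -3.110 rad, qdot=-1.903 6.765 -0.062 -2.627 rad/s, p_ee=-0.144 -0.073 0.646 m, u=0.000 0.000 0.000 0.000 N·m.
t=0.720 s (step 72): q=0.894 3.050 -0.256 -3.185 rad, qdot=-2.709 7.477 0.432 -2.408 rad/s, p_ee=-0.101 -0.053 0.651 m, u=0.000 0.000 0.000 0.000 N·m.
t=0.750 s (step 75): q=0.804 3.287 -0.229 -3.253 rad, qdot=-3.250 8.348 1.448 -2.129 rad/s, p_ee=-0.058 -0.034 0.663 m, u=0.000 0.000 0.000 0.000 N·m.
t=0.780 s (step 78): q=0.701 3.551 -0.167 -3.313 rad, qdot=-3.624 9.250 2.732 -1.857 rad/s, p_ee=-0.015 -0.016 0.682 m, u=0.000 0.000 0.000 0.000 N·m.
t=0.810 s (step 81): q=0.588 3.840 -0.066 -3.366 rad, qdot=-3.875 9.971 3.901 -1.745 rad/s, p_ee=0.026 0.001 0.707 m, u=0.000 0.000 0.000 0.000 N·m.
t=0.840 s (step 84): q=0.470 4.143 0.060 -3.421 rad, qdot=-3.932 10.070 4.351 -2.021 rad/s, p_ee=0.064 0.018 0.739 m, u=0.000 0.000 0.000 0.000 N·m.
t=0.870 s (step 87): q=0.356 4.431 0.179 -3.493 rad, qdot=-3.577 8.810 3.325 -2.815 rad/s, p_ee=0.097 0.035 0.776 m, u=0.000 0.000 0.000 0.000 N·m.
t=0.900 s (step 90): q=0.260 4.658 0.248 -3.591 rad, qdot=-2.743 6.241 1.241 -3.676 rad/s, p_ee=0.125 0.053 0.814 m, u=0.000 0.000 0.000 0.000 N·m.
t=0.930 s (step 93): q=0.193 4.805 0.260 -3.707 rad, qdot=-1.758 3.728 -0.184 -3.926 rad/s, p_ee=0.148 0.070 0.851 m, u=0.000 0.000 0.000 0.000 N·m.
t=0.960 s (step 96): q=0.154 4.889 0.248 -3.821 rad, qdot=-0.875 1.897 -0.571 -3.590 rad/s, p_ee=0.169 0.086 0.884 m, u=0.000 0.000 0.000 0.000 N·m.
t=0.990 s (step 99): q=0.140 4.922 0.227 -3.921 rad, qdot=-0.094 0.315 -0.786 -3.089 rad/s, p_ee=0.190 0.101 0.911 m, u=0.000 0.000 0.000 0.000 N·m.
t=1.020 s (step 102): q=0.147 4.911 0.203 -4.005 rad, qdot=0.562 -0.952 -0.797 -2.505 rad/s, p_ee=0.210 0.114 0.931 m, u=0.000 0.000 0.000 0.000 N·m.
t=1.050 s (step 105): q=0.173 4.865 0.179 -4.072 rad, qdot=1.159 -2.103 -0.789 -1.961 rad/s, p_ee=0.231 0.126 0.941 m, u=0.000 0.000 0.000 0.000 N·m.
t=1.080 s (step 108): q=0.216 4.787 0.157 -4.123 rad, qdot=1.720 -3.118 -0.684 -1.483 rad/s, p_ee=0.253 0.138 0.941 m, u=0.000 0.000 0.000 0.000 N·m.
t=1.110 s (step 111): q=0.276 4.680 0.140 -4.162 rad, qdot=2.247 -3.928 -0.371 -1.079 rad/s, p_ee=0.275 0.151 0.932 m, u=0.000 0.000 0.000 0.000 N·m.
t=1.140 s (step 114): q=0.351 4.553 0.137 -4.189 rad, qdot=2.755 -4.561 0.090 -0.807 rad/s, p_ee=0.298 0.163 0.912 m, u=0.000 0.000 0.000 0.000 N·m.
t=1.150 s (step 115): q=0.379 4.507 0.138 -4.197 rad, qdot=2.925 -4.761 0.230 -0.767 rad/s, p_ee=0.306 0.167 0.904 m.
any joint saturated: no


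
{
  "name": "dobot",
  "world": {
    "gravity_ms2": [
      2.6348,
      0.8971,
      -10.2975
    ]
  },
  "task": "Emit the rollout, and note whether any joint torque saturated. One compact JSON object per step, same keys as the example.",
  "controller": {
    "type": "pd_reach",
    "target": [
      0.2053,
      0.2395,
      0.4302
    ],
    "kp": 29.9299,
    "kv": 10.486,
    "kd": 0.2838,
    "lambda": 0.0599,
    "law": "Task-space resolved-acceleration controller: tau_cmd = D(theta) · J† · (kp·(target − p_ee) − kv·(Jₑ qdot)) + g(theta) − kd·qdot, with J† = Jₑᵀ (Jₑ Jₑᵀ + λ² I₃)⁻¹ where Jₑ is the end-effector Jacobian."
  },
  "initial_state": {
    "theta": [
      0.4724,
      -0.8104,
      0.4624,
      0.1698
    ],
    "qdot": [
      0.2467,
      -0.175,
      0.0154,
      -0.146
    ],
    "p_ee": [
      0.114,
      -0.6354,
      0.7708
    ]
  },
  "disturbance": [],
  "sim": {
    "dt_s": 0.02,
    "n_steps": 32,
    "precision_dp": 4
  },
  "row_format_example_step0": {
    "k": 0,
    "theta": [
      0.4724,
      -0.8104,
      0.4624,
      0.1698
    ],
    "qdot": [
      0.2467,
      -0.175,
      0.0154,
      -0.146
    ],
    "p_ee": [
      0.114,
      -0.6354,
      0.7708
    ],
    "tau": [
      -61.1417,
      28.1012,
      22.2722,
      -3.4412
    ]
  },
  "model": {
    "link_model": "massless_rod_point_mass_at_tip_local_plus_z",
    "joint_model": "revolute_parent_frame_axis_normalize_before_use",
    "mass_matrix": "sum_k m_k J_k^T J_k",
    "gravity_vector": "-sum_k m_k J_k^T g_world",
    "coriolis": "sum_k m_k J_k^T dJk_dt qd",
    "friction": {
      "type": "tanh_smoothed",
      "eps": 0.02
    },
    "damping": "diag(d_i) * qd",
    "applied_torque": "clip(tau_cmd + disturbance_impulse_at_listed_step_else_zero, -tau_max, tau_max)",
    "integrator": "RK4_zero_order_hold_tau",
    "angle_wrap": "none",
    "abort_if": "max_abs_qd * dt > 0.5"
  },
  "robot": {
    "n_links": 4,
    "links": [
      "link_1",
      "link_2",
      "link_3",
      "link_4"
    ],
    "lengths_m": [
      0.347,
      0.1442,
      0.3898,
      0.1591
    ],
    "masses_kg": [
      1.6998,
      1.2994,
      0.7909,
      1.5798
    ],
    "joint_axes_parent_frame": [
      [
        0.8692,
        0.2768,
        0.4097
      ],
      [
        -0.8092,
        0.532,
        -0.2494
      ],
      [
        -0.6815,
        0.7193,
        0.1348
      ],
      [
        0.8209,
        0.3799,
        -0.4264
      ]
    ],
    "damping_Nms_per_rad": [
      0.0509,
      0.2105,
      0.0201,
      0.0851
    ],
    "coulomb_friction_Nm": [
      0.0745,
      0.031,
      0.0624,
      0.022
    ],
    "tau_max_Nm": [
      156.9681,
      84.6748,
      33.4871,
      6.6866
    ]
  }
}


{"k":1,"theta":[0.4715,-0.8327,0.4861,0.1899],"qdot":[-0.3203,-1.9628,2.2475,2.1046],"p_ee":[0.1158,-0.6362,0.7674],"tau":[-54.2657,24.5677,18.4625,-3.6382]}
{"k":2,"theta":[0.4619,-0.8775,0.539,0.2425],"qdot":[-0.6353,-2.4465,2.97,3.1463],"p_ee":[0.1176,-0.631,0.7658],"tau":[-47.6609,21.3648,15.941,-3.4104]}
{"k":3,"theta":[0.4471,-0.9281,0.6019,0.3113],"qdot":[-0.8357,-2.5543,3.2558,3.7321],"p_ee":[0.1186,-0.6212,0.7661],"tau":[-41.497,18.6141,13.9587,-3.0807]}
{"k":4,"theta":[0.4291,-0.9793,0.6688,0.3895],"qdot":[-0.9641,-2.5342,3.3991,4.093],"p_ee":[0.1189,-0.6077,0.768],"tau":[-35.8126,16.266,12.2597,-2.7489]}
{"k":5,"theta":[0.4091,-1.0295,0.738,0.4734],"qdot":[-1.0358,-2.4561,3.4887,4.3098],"p_ee":[0.1183,-0.591,0.771],"tau":[-30.6377,14.2494,10.7375,-2.4503]}
{"k":6,"theta":[0.3882,-1.0777,0.8086,0.5606],"qdot":[-1.0589,-2.346,3.5591,4.4168],"p_ee":[0.1173,-0.5717,0.7746],"tau":[-25.9959,12.5016,9.3396,-2.1967]}
{"k":7,"theta":[0.3673,-1.1235,0.8806,0.649],"qdot":[-1.0395,-2.217,3.6274,4.4335],"p_ee":[0.1159,-0.55,0.7785],"tau":[-21.8935,10.9713,8.0379,-1.9896]}
{"k":8,"theta":[0.347,-1.1665,0.9539,0.7369],"qdot":[-0.9837,-2.0776,3.7022,4.3739],"p_ee":[0.1144,-0.5265,0.7824],"tau":[-18.3167,9.6162,6.8159,-1.8245]}
{"k":9,"theta":[0.3283,-1.2066,1.0288,0.823],"qdot":[-0.8971,-1.933,3.7869,4.2486],"p_ee":[0.1131,-0.5015,0.7861],"tau":[-15.2352,8.4005,5.6627,-1.6935]}
{"k":10,"theta":[0.3114,-1.2438,1.1055,0.906],"qdot":[-0.7855,-1.7866,3.8812,4.0662],"p_ee":[0.112,-0.4753,0.7893],"tau":[-12.6091,7.2938,4.569,-1.5875]}
{"k":11,"theta":[0.2971,-1.2781,1.1841,0.9849],"qdot":[-0.6545,-1.64,3.9818,3.8337],"p_ee":[0.1113,-0.4481,0.792],"tau":[-10.3944,6.2699,3.5269,-1.497]}
{"k":12,"theta":[0.2854,-1.3095,1.2647,1.0587],"qdot":[-0.5093,-1.4937,4.0834,3.5572],"p_ee":[0.1112,-0.4203,0.7939],"tau":[-8.5478,5.3073,2.5283,-1.4134]}
{"k":13,"theta":[0.2768,-1.3379,1.3473,1.1267],"qdot":[-0.3553,-1.3474,4.1795,3.243],"p_ee":[0.1117,-0.3919,0.795],"tau":[-7.0289,4.3889,1.5662,-1.3302]}
{"k":14,"theta":[0.2713,-1.3634,1.4317,1.1881],"qdot":[-0.1974,-1.2003,4.2629,2.8978],"p_ee":[0.1129,-0.3633,0.7952],"tau":[-5.8008,3.5026,0.634,-1.2427]}
{"k":15,"theta":[0.2689,-1.3859,1.5176,1.2423],"qdot":[-0.0403,-1.051,4.3261,2.5293],"p_ee":[0.1149,-0.3345,0.7943],"tau":[-4.8298,2.6406,-0.2735,-1.1482]}
{"k":16,"theta":[0.2696,-1.4054,1.6044,1.2891],"qdot":[0.1084,-0.8963,4.3567,2.1536],"p_ee":[0.1176,-0.3056,0.7924],"tau":[-4.0723,1.8038,-1.1566,-1.0483]}
{"k":17,"theta":[0.2731,-1.4217,1.6914,1.3284],"qdot":[0.2478,-0.7378,4.3547,1.7716],"p_ee":[0.1209,-0.2768,0.7892],"tau":[-3.5068,0.9876,-2.0224,-0.9411]}
{"k":18,"theta":[0.2794,-1.4348,1.7781,1.3601],"qdot":[0.3754,-0.5751,4.3169,1.3919],"p_ee":[0.1249,-0.2483,0.7848],"tau":[-3.1097,0.1936,-2.872,-0.8282]}
{"k":19,"theta":[0.288,-1.4447,1.8637,1.3843],"qdot":[0.4887,-0.4079,4.2405,1.0247],"p_ee":[0.1294,-0.2201,0.779],"tau":[-2.8552,-0.5738,-3.704,-0.7126]}
{"k":20,"theta":[0.2987,-1.4511,1.9473,1.4013],"qdot":[0.5859,-0.2364,4.1251,0.6785],"p_ee":[0.1343,-0.1923,0.7719],"tau":[-2.7187,-1.3098,-4.5151,-0.5968]}
{"k":21,"theta":[0.3112,-1.4541,2.0282,1.4118],"qdot":[0.6659,-0.0617,3.9723,0.3601],"p_ee":[0.1395,-0.1652,0.7635],"tau":[-2.6773,-2.0099,-5.3006,-0.4832]}
{"k":22,"theta":[0.3252,-1.4537,2.1058,1.4161],"qdot":[0.7292,0.1051,3.7925,0.0678],"p_ee":[0.1448,-0.1389,0.7538],"tau":[-2.6936,-2.6627,-6.0588,-0.3719]}
{"k":23,"theta":[0.3402,-1.4499,2.1795,1.4153],"qdot":[0.7729,0.2752,3.5831,-0.1482],"p_ee":[0.1501,-0.1134,0.7428],"tau":[-2.8261,-3.2556,-6.7694,-0.2851]}
{"k":24,"theta":[0.3559,-1.4427,2.2488,1.4105],"qdot":[0.7995,0.4424,3.349,-0.3331],"p_ee":[0.1552,-0.089,0.7307],"tau":[-2.9957,-3.8061,-7.4359,-0.2011]}
{"k":25,"theta":[0.3719,-1.4322,2.3132,1.4023],"qdot":[0.8104,0.6018,3.0976,-0.4913],"p_ee":[0.1601,-0.0658,0.7176],"tau":[-3.1836,-4.3118,-8.0525,-0.1188]}
{"k":26,"theta":[0.3881,-1.4187,2.3725,1.3913],"qdot":[0.8067,0.7496,2.8362,-0.6184],"p_ee":[0.1647,-0.0439,0.7037],"tau":[-3.3886,-4.7677,-8.6119,-0.0418]}
{"k":27,"theta":[0.404,-1.4024,2.4265,1.378],"qdot":[0.7898,0.8822,2.5718,-0.7131],"p_ee":[0.1688,-0.0232,0.6893],"tau":[-3.6077,-5.1709,-9.1094,0.0279]}
{"k":28,"theta":[0.4195,-1.3836,2.4752,1.3631],"qdot":[0.7608,0.9967,2.3104,-0.7763],"p_ee":[0.1725,-0.0039,0.6745],"tau":[-3.8368,-5.5202,-9.542,0.0894]}
{"k":29,"theta":[0.4343,-1.3627,2.5189,1.3473],"qdot":[0.7209,1.0907,2.0575,-0.8099],"p_ee":[0.1756,0.014,0.6595],"tau":[-4.0702,-5.8163,-9.9087,0.1423]}
{"k":30,"theta":[0.4482,-1.3401,2.5576,1.3311],"qdot":[0.6714,1.1624,1.8173,-0.8171],"p_ee":[0.1782,0.0306,0.6445],"tau":[-4.3013,-6.0611,-10.2106,0.187]}
{"k":31,"theta":[0.461,-1.3164,2.5916,1.3149],"qdot":[0.6134,1.2115,1.5929,-0.8017],"p_ee":[0.1803,0.0458,0.6297],"tau":[-4.522,-6.2581,-10.4506,0.2243]}
{"k":32,"theta":[0.4726,-1.2919,2.6214,1.2993],"qdot":[0.5484,1.2383,1.3863,-0.7678],"p_ee":[0.182,0.0597,0.6153]}
{"summary": "any joint saturated: no"}
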